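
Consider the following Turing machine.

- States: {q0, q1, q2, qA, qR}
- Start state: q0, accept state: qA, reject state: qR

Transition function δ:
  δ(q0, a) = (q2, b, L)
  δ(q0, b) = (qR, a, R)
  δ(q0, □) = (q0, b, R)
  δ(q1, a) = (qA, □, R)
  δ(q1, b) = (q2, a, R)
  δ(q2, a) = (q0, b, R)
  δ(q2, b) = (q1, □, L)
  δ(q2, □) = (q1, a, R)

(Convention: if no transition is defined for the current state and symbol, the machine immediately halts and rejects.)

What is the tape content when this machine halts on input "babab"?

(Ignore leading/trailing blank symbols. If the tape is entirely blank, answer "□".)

Execution trace:
Initial: [q0]babab
Step 1: δ(q0, b) = (qR, a, R) → a[qR]abab

The machine reaches the reject state qR and halts.

Final tape (ignoring leading/trailing blanks): aabab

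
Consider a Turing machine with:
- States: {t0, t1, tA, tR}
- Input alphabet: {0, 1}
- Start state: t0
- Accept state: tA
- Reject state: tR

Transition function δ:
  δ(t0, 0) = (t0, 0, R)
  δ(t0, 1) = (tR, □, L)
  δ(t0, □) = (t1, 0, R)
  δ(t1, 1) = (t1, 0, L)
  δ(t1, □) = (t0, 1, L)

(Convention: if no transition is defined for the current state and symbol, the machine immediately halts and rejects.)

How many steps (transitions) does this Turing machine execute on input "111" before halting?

Execution trace:
Initial: [t0]111
Step 1: δ(t0, 1) = (tR, □, L) → [tR]□□11

The machine reaches the reject state tR and halts.

The machine executed 1 step before halting.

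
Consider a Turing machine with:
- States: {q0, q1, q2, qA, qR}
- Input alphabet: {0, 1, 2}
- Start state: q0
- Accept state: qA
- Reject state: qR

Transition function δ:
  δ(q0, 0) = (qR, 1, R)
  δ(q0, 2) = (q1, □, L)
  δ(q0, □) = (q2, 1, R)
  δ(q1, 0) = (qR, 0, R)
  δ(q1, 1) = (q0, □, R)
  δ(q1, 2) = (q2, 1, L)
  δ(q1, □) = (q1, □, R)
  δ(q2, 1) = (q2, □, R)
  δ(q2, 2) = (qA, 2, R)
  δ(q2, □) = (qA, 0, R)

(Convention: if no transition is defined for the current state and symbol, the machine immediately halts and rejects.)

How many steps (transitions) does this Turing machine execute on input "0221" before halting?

Execution trace:
Initial: [q0]0221
Step 1: δ(q0, 0) = (qR, 1, R) → 1[qR]221

The machine reaches the reject state qR and halts.

The machine executed 1 step before halting.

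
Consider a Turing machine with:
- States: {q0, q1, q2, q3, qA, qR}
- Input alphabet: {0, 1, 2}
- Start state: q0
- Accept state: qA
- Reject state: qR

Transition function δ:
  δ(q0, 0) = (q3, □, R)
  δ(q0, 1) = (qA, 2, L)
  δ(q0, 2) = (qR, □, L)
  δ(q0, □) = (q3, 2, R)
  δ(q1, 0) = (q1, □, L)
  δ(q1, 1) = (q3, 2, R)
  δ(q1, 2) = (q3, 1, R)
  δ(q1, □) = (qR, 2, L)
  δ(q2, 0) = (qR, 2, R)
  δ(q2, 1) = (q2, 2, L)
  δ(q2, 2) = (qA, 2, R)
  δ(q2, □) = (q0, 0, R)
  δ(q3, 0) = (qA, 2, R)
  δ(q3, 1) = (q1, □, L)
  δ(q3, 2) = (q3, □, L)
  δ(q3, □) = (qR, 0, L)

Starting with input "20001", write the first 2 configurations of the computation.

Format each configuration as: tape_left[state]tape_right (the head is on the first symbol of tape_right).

Transitions applied:
Step 1: δ(q0, 2) = (qR, □, L)

The first 2 configurations are:
[q0]20001 ⊢ [qR]□□0001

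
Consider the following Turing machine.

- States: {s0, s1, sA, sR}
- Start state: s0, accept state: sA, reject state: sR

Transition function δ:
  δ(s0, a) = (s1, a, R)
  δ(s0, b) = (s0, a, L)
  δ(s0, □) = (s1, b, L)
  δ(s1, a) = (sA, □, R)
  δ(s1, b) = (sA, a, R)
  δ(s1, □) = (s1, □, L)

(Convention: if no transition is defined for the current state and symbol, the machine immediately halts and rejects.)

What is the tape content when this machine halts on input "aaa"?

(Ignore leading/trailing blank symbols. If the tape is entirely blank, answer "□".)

Execution trace:
Initial: [s0]aaa
Step 1: δ(s0, a) = (s1, a, R) → a[s1]aa
Step 2: δ(s1, a) = (sA, □, R) → a□[sA]a

The machine reaches the accept state sA and halts.

Final tape (ignoring leading/trailing blanks): a□a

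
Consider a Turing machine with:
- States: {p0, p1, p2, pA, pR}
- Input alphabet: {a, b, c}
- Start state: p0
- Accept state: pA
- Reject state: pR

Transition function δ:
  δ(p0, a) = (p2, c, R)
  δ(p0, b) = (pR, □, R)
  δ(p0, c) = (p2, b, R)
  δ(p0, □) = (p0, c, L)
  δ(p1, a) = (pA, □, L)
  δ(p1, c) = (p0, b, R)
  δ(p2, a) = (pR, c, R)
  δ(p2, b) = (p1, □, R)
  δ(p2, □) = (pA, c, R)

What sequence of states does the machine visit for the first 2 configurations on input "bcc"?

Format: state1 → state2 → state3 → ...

Execution trace:
Initial: [p0]bcc
Step 1: δ(p0, b) = (pR, □, R) → □[pR]cc

The machine reaches the reject state pR and halts.

State sequence: p0 → pR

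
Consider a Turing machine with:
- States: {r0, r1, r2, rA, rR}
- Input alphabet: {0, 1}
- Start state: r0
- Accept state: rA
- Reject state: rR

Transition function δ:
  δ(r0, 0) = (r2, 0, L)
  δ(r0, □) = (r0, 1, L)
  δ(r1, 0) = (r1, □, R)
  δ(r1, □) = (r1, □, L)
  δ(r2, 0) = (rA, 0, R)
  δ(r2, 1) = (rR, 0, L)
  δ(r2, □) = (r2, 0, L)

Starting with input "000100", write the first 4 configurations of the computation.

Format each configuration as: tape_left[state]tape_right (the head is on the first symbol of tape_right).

Transitions applied:
Step 1: δ(r0, 0) = (r2, 0, L)
Step 2: δ(r2, □) = (r2, 0, L)
Step 3: δ(r2, □) = (r2, 0, L)

The first 4 configurations are:
[r0]000100 ⊢ [r2]□000100 ⊢ [r2]□0000100 ⊢ [r2]□00000100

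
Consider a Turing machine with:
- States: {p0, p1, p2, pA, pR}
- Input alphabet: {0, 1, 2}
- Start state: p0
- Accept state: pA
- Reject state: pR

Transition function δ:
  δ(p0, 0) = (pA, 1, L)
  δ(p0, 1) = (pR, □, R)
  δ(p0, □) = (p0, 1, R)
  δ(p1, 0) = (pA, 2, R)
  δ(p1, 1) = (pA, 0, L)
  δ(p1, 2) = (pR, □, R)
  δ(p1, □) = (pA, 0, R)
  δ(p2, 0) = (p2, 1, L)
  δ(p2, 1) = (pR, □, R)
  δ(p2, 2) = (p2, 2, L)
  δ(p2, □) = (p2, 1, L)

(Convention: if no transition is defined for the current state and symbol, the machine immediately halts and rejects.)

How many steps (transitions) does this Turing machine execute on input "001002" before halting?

Execution trace:
Initial: [p0]001002
Step 1: δ(p0, 0) = (pA, 1, L) → [pA]□101002

The machine reaches the accept state pA and halts.

The machine executed 1 step before halting.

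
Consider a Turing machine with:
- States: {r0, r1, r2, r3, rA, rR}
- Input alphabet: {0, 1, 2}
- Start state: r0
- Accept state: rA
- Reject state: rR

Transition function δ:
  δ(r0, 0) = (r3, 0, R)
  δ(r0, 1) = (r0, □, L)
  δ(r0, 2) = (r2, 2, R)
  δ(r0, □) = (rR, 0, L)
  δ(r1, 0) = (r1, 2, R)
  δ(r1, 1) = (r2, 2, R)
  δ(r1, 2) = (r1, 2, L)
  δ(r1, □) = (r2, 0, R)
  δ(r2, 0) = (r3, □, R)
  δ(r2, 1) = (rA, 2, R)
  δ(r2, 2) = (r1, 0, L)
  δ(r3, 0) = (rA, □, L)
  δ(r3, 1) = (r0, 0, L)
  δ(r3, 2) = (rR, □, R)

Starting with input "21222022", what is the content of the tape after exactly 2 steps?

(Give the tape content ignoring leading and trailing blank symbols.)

Execution trace:
Initial: [r0]21222022
Step 1: δ(r0, 2) = (r2, 2, R) → 2[r2]1222022
Step 2: δ(r2, 1) = (rA, 2, R) → 22[rA]222022

The machine reaches the accept state rA and halts.

After 2 steps, the tape (ignoring leading/trailing blanks) is: 22222022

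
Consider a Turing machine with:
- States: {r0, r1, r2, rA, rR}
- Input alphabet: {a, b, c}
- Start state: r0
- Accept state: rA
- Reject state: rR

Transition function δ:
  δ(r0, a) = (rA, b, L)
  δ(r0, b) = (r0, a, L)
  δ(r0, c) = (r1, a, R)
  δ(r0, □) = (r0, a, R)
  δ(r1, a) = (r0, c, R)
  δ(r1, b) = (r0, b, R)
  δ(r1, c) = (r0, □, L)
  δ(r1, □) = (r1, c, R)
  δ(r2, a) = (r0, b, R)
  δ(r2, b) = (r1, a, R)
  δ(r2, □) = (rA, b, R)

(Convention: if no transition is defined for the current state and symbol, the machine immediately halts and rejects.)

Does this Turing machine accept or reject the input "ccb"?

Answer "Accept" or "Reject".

Execution trace:
Initial: [r0]ccb
Step 1: δ(r0, c) = (r1, a, R) → a[r1]cb
Step 2: δ(r1, c) = (r0, □, L) → [r0]a□b
Step 3: δ(r0, a) = (rA, b, L) → [rA]□b□b

The machine reaches the accept state rA and halts.

Answer: Accept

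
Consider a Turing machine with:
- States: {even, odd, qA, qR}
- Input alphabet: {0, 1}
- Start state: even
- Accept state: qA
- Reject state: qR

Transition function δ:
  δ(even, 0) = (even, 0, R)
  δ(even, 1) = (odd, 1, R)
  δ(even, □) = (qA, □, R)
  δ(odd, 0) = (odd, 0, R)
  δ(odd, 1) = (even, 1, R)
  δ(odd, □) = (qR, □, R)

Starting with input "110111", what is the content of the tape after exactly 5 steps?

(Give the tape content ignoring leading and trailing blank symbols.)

Execution trace:
Initial: [even]110111
Step 1: δ(even, 1) = (odd, 1, R) → 1[odd]10111
Step 2: δ(odd, 1) = (even, 1, R) → 11[even]0111
Step 3: δ(even, 0) = (even, 0, R) → 110[even]111
Step 4: δ(even, 1) = (odd, 1, R) → 1101[odd]11
Step 5: δ(odd, 1) = (even, 1, R) → 11011[even]1

After 5 steps, the tape (ignoring leading/trailing blanks) is: 110111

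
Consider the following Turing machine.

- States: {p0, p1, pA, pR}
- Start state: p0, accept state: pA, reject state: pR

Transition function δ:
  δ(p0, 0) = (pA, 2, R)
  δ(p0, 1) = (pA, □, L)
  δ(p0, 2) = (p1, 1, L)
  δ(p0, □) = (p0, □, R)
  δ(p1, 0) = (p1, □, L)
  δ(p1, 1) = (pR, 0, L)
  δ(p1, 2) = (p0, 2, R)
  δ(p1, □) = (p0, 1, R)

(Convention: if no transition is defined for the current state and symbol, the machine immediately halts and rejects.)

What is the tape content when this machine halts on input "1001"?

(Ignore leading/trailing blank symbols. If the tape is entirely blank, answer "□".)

Execution trace:
Initial: [p0]1001
Step 1: δ(p0, 1) = (pA, □, L) → [pA]□□001

The machine reaches the accept state pA and halts.

Final tape (ignoring leading/trailing blanks): 001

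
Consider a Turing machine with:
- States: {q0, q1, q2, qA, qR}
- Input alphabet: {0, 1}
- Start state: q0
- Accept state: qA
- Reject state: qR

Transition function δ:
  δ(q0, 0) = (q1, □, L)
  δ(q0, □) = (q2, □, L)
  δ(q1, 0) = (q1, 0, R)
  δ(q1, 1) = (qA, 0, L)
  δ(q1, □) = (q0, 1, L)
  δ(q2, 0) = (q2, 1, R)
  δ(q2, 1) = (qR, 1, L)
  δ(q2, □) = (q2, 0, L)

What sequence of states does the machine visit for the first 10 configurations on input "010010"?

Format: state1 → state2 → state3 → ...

Execution trace:
Initial: [q0]010010
Step 1: δ(q0, 0) = (q1, □, L) → [q1]□□10010
Step 2: δ(q1, □) = (q0, 1, L) → [q0]□1□10010
Step 3: δ(q0, □) = (q2, □, L) → [q2]□□1□10010
Step 4: δ(q2, □) = (q2, 0, L) → [q2]□0□1□10010
Step 5: δ(q2, □) = (q2, 0, L) → [q2]□00□1□10010
Step 6: δ(q2, □) = (q2, 0, L) → [q2]□000□1□10010
Step 7: δ(q2, □) = (q2, 0, L) → [q2]□0000□1□10010
Step 8: δ(q2, □) = (q2, 0, L) → [q2]□00000□1□10010
Step 9: δ(q2, □) = (q2, 0, L) → [q2]□000000□1□10010

State sequence: q0 → q1 → q0 → q2 → q2 → q2 → q2 → q2 → q2 → q2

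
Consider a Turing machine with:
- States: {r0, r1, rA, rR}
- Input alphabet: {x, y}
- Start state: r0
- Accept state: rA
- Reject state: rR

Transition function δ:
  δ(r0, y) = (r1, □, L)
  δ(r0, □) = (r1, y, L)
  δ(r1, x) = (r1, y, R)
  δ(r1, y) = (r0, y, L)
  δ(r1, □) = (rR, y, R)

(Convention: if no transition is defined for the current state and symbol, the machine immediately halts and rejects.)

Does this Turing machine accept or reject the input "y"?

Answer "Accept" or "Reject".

Execution trace:
Initial: [r0]y
Step 1: δ(r0, y) = (r1, □, L) → [r1]□□
Step 2: δ(r1, □) = (rR, y, R) → y[rR]□

The machine reaches the reject state rR and halts.

Answer: Reject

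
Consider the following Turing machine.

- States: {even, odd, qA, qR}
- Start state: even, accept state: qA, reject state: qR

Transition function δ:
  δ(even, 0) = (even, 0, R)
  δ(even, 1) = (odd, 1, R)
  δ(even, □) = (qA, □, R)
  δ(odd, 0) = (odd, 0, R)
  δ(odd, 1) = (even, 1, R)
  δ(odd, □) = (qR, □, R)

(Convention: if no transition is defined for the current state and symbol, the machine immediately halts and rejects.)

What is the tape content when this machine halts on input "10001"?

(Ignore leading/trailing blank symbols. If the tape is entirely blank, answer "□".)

Execution trace:
Initial: [even]10001
Step 1: δ(even, 1) = (odd, 1, R) → 1[odd]0001
Step 2: δ(odd, 0) = (odd, 0, R) → 10[odd]001
Step 3: δ(odd, 0) = (odd, 0, R) → 100[odd]01
Step 4: δ(odd, 0) = (odd, 0, R) → 1000[odd]1
Step 5: δ(odd, 1) = (even, 1, R) → 10001[even]□
Step 6: δ(even, □) = (qA, □, R) → 10001□[qA]□

The machine reaches the accept state qA and halts.

Final tape (ignoring leading/trailing blanks): 10001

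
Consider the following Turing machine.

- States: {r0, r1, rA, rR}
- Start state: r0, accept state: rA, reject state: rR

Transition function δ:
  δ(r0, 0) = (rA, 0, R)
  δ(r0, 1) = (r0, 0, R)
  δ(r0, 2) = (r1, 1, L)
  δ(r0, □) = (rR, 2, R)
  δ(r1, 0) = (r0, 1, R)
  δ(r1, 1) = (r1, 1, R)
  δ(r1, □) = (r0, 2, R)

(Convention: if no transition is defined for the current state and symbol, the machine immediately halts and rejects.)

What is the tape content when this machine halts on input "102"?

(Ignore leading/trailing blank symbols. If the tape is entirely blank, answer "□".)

Execution trace:
Initial: [r0]102
Step 1: δ(r0, 1) = (r0, 0, R) → 0[r0]02
Step 2: δ(r0, 0) = (rA, 0, R) → 00[rA]2

The machine reaches the accept state rA and halts.

Final tape (ignoring leading/trailing blanks): 002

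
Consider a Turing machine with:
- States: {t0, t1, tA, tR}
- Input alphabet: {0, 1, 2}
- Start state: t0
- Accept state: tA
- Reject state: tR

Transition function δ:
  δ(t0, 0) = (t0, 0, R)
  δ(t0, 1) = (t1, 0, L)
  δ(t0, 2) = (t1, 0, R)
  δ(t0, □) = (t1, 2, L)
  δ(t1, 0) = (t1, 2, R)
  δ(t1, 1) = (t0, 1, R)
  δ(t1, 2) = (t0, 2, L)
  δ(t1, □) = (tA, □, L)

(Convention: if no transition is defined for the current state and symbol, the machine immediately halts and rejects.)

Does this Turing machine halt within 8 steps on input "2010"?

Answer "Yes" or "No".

Execution trace:
Initial: [t0]2010
Step 1: δ(t0, 2) = (t1, 0, R) → 0[t1]010
Step 2: δ(t1, 0) = (t1, 2, R) → 02[t1]10
Step 3: δ(t1, 1) = (t0, 1, R) → 021[t0]0
Step 4: δ(t0, 0) = (t0, 0, R) → 0210[t0]□
Step 5: δ(t0, □) = (t1, 2, L) → 021[t1]02
Step 6: δ(t1, 0) = (t1, 2, R) → 0212[t1]2
Step 7: δ(t1, 2) = (t0, 2, L) → 021[t0]22
Step 8: δ(t0, 2) = (t1, 0, R) → 0210[t1]2

The machine has not reached a halting state after 8 steps.
The machine did not halt within the 8-step bound.

Answer: No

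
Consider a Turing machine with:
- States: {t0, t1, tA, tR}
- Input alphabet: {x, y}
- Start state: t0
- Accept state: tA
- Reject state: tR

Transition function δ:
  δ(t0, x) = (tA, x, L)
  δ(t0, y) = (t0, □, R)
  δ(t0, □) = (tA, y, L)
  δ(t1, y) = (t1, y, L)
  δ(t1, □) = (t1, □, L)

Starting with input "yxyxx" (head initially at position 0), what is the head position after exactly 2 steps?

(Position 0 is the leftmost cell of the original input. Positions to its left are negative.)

Execution trace (head position shown):
Step 0: [t0]yxyxx  (head at position 0)
Step 1: move right → □[t0]xyxx  (head at position 1)
Step 2: move left → [tA]□xyxx  (head at position 0)

After 2 steps, the head is at position 0.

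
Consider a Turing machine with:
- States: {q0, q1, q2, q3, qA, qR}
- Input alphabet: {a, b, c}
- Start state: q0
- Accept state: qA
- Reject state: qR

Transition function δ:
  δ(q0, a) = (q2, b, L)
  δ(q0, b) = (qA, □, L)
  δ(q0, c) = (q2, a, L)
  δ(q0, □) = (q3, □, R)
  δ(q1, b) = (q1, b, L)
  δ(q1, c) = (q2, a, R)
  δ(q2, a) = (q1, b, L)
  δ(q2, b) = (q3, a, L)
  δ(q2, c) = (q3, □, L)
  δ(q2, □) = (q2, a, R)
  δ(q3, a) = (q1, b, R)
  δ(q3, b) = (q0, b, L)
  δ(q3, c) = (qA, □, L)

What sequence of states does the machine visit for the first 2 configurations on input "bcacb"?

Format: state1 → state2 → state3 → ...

Execution trace:
Initial: [q0]bcacb
Step 1: δ(q0, b) = (qA, □, L) → [qA]□□cacb

The machine reaches the accept state qA and halts.

State sequence: q0 → qA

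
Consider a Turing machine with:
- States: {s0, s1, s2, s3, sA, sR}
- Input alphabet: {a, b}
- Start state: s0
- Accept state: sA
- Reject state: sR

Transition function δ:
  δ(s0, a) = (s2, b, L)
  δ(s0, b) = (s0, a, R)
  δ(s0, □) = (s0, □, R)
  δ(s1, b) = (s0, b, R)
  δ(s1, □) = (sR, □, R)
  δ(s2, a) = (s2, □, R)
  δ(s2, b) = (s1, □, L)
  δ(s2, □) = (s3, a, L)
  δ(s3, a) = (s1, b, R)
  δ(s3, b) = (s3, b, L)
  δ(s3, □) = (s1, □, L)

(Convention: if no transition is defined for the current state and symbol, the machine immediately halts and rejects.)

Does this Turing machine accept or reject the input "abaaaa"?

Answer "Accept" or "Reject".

Execution trace:
Initial: [s0]abaaaa
Step 1: δ(s0, a) = (s2, b, L) → [s2]□bbaaaa
Step 2: δ(s2, □) = (s3, a, L) → [s3]□abbaaaa
Step 3: δ(s3, □) = (s1, □, L) → [s1]□□abbaaaa
Step 4: δ(s1, □) = (sR, □, R) → □[sR]□abbaaaa

The machine reaches the reject state sR and halts.

Answer: Reject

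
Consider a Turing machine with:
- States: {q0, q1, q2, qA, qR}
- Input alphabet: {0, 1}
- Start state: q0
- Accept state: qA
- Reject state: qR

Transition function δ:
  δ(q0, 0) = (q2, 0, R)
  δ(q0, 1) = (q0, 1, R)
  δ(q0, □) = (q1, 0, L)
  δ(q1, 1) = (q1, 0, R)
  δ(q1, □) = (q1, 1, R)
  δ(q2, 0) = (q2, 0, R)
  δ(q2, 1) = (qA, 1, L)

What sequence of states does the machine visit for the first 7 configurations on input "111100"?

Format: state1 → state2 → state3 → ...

Execution trace:
Initial: [q0]111100
Step 1: δ(q0, 1) = (q0, 1, R) → 1[q0]11100
Step 2: δ(q0, 1) = (q0, 1, R) → 11[q0]1100
Step 3: δ(q0, 1) = (q0, 1, R) → 111[q0]100
Step 4: δ(q0, 1) = (q0, 1, R) → 1111[q0]00
Step 5: δ(q0, 0) = (q2, 0, R) → 11110[q2]0
Step 6: δ(q2, 0) = (q2, 0, R) → 111100[q2]□

No transition is defined for δ(q2, □). By convention the machine halts and rejects.

State sequence: q0 → q0 → q0 → q0 → q0 → q2 → q2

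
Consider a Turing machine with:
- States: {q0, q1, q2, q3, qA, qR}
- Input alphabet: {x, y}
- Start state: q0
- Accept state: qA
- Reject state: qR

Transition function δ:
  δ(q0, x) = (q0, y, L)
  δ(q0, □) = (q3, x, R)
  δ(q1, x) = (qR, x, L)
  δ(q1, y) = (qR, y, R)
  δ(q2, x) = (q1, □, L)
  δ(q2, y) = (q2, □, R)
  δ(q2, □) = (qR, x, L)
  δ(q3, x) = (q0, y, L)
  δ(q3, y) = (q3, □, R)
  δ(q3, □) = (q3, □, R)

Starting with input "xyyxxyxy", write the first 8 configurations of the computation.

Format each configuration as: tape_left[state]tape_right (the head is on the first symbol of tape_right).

Transitions applied:
Step 1: δ(q0, x) = (q0, y, L)
Step 2: δ(q0, □) = (q3, x, R)
Step 3: δ(q3, y) = (q3, □, R)
Step 4: δ(q3, y) = (q3, □, R)
Step 5: δ(q3, y) = (q3, □, R)
Step 6: δ(q3, x) = (q0, y, L)
Step 7: δ(q0, □) = (q3, x, R)

The first 8 configurations are:
[q0]xyyxxyxy ⊢ [q0]□yyyxxyxy ⊢ x[q3]yyyxxyxy ⊢ x□[q3]yyxxyxy ⊢ x□□[q3]yxxyxy ⊢ x□□□[q3]xxyxy ⊢ x□□[q0]□yxyxy ⊢ x□□x[q3]yxyxy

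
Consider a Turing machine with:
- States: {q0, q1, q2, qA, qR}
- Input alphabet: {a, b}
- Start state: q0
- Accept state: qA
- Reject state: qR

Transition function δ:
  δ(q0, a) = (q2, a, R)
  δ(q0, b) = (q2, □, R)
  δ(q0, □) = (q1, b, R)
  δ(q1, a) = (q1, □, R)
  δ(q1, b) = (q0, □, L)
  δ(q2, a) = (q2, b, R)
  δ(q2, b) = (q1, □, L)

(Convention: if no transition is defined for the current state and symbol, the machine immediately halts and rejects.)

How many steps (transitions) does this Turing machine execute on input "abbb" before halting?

Execution trace:
Initial: [q0]abbb
Step 1: δ(q0, a) = (q2, a, R) → a[q2]bbb
Step 2: δ(q2, b) = (q1, □, L) → [q1]a□bb
Step 3: δ(q1, a) = (q1, □, R) → □[q1]□bb

No transition is defined for δ(q1, □). By convention the machine halts and rejects.

The machine executed 3 steps before halting.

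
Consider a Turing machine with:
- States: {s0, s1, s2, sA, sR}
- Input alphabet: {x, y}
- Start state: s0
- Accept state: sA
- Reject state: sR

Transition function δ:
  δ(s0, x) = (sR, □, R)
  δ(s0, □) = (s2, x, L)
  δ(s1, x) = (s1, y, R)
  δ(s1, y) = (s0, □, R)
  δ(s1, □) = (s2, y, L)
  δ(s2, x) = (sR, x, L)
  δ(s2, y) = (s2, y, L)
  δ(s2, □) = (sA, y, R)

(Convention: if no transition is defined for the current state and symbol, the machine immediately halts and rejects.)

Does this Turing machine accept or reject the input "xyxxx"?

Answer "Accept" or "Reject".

Execution trace:
Initial: [s0]xyxxx
Step 1: δ(s0, x) = (sR, □, R) → □[sR]yxxx

The machine reaches the reject state sR and halts.

Answer: Reject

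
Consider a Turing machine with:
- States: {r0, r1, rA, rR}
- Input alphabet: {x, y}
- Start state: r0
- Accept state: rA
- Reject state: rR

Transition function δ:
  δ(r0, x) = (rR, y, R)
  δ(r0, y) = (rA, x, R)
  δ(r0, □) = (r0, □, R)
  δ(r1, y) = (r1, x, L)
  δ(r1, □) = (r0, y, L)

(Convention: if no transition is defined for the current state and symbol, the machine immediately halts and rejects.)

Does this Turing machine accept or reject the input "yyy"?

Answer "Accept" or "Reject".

Execution trace:
Initial: [r0]yyy
Step 1: δ(r0, y) = (rA, x, R) → x[rA]yy

The machine reaches the accept state rA and halts.

Answer: Accept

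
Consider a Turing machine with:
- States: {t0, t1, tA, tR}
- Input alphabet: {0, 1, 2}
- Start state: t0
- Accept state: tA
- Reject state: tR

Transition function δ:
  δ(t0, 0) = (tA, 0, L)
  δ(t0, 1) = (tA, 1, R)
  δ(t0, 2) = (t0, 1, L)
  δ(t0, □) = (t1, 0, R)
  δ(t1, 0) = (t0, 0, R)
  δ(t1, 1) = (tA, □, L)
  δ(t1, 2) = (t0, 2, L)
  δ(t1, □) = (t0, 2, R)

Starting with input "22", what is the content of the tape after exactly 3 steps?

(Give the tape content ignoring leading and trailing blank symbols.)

Execution trace:
Initial: [t0]22
Step 1: δ(t0, 2) = (t0, 1, L) → [t0]□12
Step 2: δ(t0, □) = (t1, 0, R) → 0[t1]12
Step 3: δ(t1, 1) = (tA, □, L) → [tA]0□2

The machine reaches the accept state tA and halts.

After 3 steps, the tape (ignoring leading/trailing blanks) is: 0□2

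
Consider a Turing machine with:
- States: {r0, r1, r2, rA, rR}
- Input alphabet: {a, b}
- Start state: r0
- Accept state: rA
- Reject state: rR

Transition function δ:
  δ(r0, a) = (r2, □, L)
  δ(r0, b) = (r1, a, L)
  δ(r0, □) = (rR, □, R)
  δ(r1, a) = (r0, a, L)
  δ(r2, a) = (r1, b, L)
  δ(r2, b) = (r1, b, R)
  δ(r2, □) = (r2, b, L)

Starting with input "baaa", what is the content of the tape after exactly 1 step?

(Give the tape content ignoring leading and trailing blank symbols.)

Execution trace:
Initial: [r0]baaa
Step 1: δ(r0, b) = (r1, a, L) → [r1]□aaaa

No transition is defined for δ(r1, □). By convention the machine halts and rejects.

After 1 step, the tape (ignoring leading/trailing blanks) is: aaaa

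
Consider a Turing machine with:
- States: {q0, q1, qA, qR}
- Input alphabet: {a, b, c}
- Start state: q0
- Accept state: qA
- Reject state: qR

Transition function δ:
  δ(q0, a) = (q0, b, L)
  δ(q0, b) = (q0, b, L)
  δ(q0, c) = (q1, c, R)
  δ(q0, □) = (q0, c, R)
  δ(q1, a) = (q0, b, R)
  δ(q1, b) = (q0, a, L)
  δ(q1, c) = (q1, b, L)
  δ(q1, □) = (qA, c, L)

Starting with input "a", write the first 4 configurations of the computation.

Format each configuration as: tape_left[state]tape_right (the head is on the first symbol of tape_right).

Transitions applied:
Step 1: δ(q0, a) = (q0, b, L)
Step 2: δ(q0, □) = (q0, c, R)
Step 3: δ(q0, b) = (q0, b, L)

The first 4 configurations are:
[q0]a ⊢ [q0]□b ⊢ c[q0]b ⊢ [q0]cb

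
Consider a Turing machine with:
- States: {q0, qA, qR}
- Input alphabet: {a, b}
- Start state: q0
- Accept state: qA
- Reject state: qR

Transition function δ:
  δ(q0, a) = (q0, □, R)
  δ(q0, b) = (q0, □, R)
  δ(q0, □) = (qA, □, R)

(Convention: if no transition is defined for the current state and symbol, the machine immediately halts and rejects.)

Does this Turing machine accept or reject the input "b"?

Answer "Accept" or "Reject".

Execution trace:
Initial: [q0]b
Step 1: δ(q0, b) = (q0, □, R) → □[q0]□
Step 2: δ(q0, □) = (qA, □, R) → □□[qA]□

The machine reaches the accept state qA and halts.

Answer: Accept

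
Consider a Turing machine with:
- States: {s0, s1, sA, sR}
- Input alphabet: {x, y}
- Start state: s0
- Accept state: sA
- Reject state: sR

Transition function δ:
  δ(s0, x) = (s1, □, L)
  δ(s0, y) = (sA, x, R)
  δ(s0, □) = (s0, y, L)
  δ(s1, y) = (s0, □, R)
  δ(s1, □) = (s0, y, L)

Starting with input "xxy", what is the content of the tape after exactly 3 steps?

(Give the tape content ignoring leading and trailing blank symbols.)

Execution trace:
Initial: [s0]xxy
Step 1: δ(s0, x) = (s1, □, L) → [s1]□□xy
Step 2: δ(s1, □) = (s0, y, L) → [s0]□y□xy
Step 3: δ(s0, □) = (s0, y, L) → [s0]□yy□xy

After 3 steps, the tape (ignoring leading/trailing blanks) is: yy□xy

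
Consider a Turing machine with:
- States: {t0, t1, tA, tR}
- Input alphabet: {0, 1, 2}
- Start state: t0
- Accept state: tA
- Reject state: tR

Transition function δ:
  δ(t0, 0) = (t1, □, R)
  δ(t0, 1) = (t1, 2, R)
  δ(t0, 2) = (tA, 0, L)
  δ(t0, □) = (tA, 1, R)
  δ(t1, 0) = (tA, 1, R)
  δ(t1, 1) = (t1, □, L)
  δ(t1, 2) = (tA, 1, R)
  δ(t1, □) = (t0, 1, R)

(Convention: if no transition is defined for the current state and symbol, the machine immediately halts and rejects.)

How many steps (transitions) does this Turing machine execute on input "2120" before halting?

Execution trace:
Initial: [t0]2120
Step 1: δ(t0, 2) = (tA, 0, L) → [tA]□0120

The machine reaches the accept state tA and halts.

The machine executed 1 step before halting.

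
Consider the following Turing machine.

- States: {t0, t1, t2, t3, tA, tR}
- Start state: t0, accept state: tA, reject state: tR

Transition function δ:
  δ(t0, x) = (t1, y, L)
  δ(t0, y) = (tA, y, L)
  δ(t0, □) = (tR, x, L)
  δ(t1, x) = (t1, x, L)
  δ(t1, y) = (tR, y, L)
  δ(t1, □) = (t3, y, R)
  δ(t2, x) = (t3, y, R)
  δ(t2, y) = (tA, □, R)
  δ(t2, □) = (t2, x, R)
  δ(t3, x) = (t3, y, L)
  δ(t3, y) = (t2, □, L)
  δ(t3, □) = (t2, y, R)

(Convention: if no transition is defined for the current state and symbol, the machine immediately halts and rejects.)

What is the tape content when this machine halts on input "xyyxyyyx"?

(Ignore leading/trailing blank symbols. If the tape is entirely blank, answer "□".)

Execution trace:
Initial: [t0]xyyxyyyx
Step 1: δ(t0, x) = (t1, y, L) → [t1]□yyyxyyyx
Step 2: δ(t1, □) = (t3, y, R) → y[t3]yyyxyyyx
Step 3: δ(t3, y) = (t2, □, L) → [t2]y□yyxyyyx
Step 4: δ(t2, y) = (tA, □, R) → □[tA]□yyxyyyx

The machine reaches the accept state tA and halts.

Final tape (ignoring leading/trailing blanks): yyxyyyx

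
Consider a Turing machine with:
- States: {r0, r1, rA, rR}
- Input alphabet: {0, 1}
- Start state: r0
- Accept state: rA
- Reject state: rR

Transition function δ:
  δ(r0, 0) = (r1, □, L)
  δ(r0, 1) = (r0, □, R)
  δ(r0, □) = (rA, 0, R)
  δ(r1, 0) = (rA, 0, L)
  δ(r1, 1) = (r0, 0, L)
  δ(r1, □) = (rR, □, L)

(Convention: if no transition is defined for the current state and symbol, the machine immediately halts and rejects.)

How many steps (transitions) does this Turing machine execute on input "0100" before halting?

Execution trace:
Initial: [r0]0100
Step 1: δ(r0, 0) = (r1, □, L) → [r1]□□100
Step 2: δ(r1, □) = (rR, □, L) → [rR]□□□100

The machine reaches the reject state rR and halts.

The machine executed 2 steps before halting.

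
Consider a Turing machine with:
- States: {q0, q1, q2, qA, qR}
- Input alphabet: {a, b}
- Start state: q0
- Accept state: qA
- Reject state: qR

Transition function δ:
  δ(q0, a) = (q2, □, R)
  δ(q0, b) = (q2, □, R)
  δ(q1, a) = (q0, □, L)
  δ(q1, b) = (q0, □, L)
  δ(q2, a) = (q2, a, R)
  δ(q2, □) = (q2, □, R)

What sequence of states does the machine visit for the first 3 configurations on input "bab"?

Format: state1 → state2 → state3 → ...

Execution trace:
Initial: [q0]bab
Step 1: δ(q0, b) = (q2, □, R) → □[q2]ab
Step 2: δ(q2, a) = (q2, a, R) → □a[q2]b

No transition is defined for δ(q2, b). By convention the machine halts and rejects.

State sequence: q0 → q2 → q2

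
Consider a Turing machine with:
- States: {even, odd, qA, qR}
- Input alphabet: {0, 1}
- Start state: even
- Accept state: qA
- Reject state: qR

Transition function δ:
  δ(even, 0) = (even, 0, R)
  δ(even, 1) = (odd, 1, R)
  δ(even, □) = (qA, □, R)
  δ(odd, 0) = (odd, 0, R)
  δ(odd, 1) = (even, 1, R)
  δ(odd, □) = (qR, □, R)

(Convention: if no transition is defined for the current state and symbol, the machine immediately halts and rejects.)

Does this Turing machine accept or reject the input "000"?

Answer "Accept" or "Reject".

Execution trace:
Initial: [even]000
Step 1: δ(even, 0) = (even, 0, R) → 0[even]00
Step 2: δ(even, 0) = (even, 0, R) → 00[even]0
Step 3: δ(even, 0) = (even, 0, R) → 000[even]□
Step 4: δ(even, □) = (qA, □, R) → 000□[qA]□

The machine reaches the accept state qA and halts.

Answer: Accept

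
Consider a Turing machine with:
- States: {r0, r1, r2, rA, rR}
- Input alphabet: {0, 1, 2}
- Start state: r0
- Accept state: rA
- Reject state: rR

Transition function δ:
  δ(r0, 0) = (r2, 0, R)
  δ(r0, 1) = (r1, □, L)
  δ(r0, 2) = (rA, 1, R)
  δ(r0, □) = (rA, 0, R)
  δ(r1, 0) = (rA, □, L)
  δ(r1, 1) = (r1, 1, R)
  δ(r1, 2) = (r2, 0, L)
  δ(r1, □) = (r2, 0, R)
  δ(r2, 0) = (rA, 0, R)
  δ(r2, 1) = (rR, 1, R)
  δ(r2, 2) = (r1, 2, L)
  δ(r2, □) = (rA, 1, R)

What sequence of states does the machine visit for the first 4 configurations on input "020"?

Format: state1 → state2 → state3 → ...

Execution trace:
Initial: [r0]020
Step 1: δ(r0, 0) = (r2, 0, R) → 0[r2]20
Step 2: δ(r2, 2) = (r1, 2, L) → [r1]020
Step 3: δ(r1, 0) = (rA, □, L) → [rA]□□20

The machine reaches the accept state rA and halts.

State sequence: r0 → r2 → r1 → rA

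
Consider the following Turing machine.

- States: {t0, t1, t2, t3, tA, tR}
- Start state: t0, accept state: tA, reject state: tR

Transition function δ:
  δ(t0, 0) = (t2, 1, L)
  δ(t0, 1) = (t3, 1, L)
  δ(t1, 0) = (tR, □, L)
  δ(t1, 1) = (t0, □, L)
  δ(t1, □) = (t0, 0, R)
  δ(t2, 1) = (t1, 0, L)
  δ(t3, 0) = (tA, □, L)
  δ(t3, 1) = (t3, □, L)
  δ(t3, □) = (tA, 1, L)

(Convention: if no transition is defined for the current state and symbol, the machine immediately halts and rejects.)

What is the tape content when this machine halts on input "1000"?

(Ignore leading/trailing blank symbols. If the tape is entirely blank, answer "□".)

Execution trace:
Initial: [t0]1000
Step 1: δ(t0, 1) = (t3, 1, L) → [t3]□1000
Step 2: δ(t3, □) = (tA, 1, L) → [tA]□11000

The machine reaches the accept state tA and halts.

Final tape (ignoring leading/trailing blanks): 11000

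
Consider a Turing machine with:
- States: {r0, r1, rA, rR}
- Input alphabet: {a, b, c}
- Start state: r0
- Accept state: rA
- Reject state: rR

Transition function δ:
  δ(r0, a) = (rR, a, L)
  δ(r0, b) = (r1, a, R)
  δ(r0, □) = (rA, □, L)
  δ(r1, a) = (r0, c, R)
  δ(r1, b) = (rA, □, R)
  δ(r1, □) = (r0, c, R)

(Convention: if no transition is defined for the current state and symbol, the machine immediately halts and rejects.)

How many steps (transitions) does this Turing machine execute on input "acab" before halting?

Execution trace:
Initial: [r0]acab
Step 1: δ(r0, a) = (rR, a, L) → [rR]□acab

The machine reaches the reject state rR and halts.

The machine executed 1 step before halting.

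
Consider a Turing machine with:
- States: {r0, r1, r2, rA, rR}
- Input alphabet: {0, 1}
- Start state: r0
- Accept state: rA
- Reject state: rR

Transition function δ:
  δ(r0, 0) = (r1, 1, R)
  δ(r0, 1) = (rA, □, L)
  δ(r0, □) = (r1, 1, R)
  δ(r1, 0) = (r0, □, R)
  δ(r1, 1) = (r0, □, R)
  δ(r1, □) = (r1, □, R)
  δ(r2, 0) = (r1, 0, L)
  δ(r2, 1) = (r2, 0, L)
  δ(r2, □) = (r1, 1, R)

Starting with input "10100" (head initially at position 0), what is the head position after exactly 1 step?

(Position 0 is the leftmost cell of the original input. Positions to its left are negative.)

Execution trace (head position shown):
Step 0: [r0]10100  (head at position 0)
Step 1: move left → [rA]□□0100  (head at position -1)

After 1 step, the head is at position -1.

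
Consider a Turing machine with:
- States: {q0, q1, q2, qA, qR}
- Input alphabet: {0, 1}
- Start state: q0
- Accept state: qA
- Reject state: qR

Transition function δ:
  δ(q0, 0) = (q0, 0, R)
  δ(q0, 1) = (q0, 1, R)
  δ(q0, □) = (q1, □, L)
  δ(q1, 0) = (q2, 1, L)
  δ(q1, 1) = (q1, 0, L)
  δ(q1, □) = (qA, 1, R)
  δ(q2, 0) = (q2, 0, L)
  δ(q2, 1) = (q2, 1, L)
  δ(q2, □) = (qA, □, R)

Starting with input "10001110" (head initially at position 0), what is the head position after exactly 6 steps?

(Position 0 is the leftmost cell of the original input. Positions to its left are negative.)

Execution trace (head position shown):
Step 0: [q0]10001110  (head at position 0)
Step 1: move right → 1[q0]0001110  (head at position 1)
Step 2: move right → 10[q0]001110  (head at position 2)
Step 3: move right → 100[q0]01110  (head at position 3)
Step 4: move right → 1000[q0]1110  (head at position 4)
Step 5: move right → 10001[q0]110  (head at position 5)
Step 6: move right → 100011[q0]10  (head at position 6)

After 6 steps, the head is at position 6.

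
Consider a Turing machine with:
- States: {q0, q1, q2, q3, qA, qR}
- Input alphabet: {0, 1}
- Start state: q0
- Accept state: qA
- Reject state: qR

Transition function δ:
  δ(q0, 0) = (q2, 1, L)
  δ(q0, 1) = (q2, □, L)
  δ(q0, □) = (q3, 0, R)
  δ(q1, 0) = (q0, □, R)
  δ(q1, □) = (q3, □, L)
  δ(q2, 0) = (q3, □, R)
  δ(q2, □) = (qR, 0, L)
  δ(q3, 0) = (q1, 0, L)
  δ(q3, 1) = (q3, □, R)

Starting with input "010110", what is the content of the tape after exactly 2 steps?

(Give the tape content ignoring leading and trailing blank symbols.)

Execution trace:
Initial: [q0]010110
Step 1: δ(q0, 0) = (q2, 1, L) → [q2]□110110
Step 2: δ(q2, □) = (qR, 0, L) → [qR]□0110110

The machine reaches the reject state qR and halts.

After 2 steps, the tape (ignoring leading/trailing blanks) is: 0110110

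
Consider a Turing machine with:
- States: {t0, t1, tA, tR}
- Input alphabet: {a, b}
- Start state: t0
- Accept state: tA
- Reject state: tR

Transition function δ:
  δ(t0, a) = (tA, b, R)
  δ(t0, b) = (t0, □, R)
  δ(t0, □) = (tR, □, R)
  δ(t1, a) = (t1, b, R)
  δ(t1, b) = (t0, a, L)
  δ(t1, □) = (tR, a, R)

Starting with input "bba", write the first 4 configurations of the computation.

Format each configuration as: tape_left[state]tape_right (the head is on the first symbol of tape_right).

Transitions applied:
Step 1: δ(t0, b) = (t0, □, R)
Step 2: δ(t0, b) = (t0, □, R)
Step 3: δ(t0, a) = (tA, b, R)

The first 4 configurations are:
[t0]bba ⊢ □[t0]ba ⊢ □□[t0]a ⊢ □□b[tA]□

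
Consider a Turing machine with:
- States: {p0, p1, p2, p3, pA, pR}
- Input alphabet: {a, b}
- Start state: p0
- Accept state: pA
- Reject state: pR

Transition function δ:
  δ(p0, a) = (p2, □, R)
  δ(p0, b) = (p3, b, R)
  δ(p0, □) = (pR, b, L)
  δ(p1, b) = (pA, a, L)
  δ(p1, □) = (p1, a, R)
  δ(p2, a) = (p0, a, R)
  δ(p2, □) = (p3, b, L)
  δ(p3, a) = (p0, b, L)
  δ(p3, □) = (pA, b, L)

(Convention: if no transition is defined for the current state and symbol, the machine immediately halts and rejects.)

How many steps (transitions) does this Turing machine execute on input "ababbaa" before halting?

Execution trace:
Initial: [p0]ababbaa
Step 1: δ(p0, a) = (p2, □, R) → □[p2]babbaa

No transition is defined for δ(p2, b). By convention the machine halts and rejects.

The machine executed 1 step before halting.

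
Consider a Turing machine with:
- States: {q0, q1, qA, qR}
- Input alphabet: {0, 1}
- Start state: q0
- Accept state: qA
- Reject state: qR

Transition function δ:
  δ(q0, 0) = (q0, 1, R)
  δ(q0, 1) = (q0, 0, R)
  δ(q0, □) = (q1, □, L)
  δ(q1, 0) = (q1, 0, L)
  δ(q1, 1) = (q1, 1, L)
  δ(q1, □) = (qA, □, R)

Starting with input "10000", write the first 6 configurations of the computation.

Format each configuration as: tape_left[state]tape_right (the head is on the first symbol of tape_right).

Transitions applied:
Step 1: δ(q0, 1) = (q0, 0, R)
Step 2: δ(q0, 0) = (q0, 1, R)
Step 3: δ(q0, 0) = (q0, 1, R)
Step 4: δ(q0, 0) = (q0, 1, R)
Step 5: δ(q0, 0) = (q0, 1, R)

The first 6 configurations are:
[q0]10000 ⊢ 0[q0]0000 ⊢ 01[q0]000 ⊢ 011[q0]00 ⊢ 0111[q0]0 ⊢ 01111[q0]□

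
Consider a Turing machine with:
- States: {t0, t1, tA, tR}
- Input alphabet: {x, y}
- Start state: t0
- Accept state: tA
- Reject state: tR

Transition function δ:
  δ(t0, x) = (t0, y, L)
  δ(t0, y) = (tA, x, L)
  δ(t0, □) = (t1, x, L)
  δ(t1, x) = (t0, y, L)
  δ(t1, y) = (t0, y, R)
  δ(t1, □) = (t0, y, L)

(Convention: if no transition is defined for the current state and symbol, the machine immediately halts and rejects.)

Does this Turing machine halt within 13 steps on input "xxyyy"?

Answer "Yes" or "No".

Execution trace:
Initial: [t0]xxyyy
Step 1: δ(t0, x) = (t0, y, L) → [t0]□yxyyy
Step 2: δ(t0, □) = (t1, x, L) → [t1]□xyxyyy
Step 3: δ(t1, □) = (t0, y, L) → [t0]□yxyxyyy
Step 4: δ(t0, □) = (t1, x, L) → [t1]□xyxyxyyy
Step 5: δ(t1, □) = (t0, y, L) → [t0]□yxyxyxyyy
Step 6: δ(t0, □) = (t1, x, L) → [t1]□xyxyxyxyyy
Step 7: δ(t1, □) = (t0, y, L) → [t0]□yxyxyxyxyyy
Step 8: δ(t0, □) = (t1, x, L) → [t1]□xyxyxyxyxyyy
Step 9: δ(t1, □) = (t0, y, L) → [t0]□yxyxyxyxyxyyy
Step 10: δ(t0, □) = (t1, x, L) → [t1]□xyxyxyxyxyxyyy
Step 11: δ(t1, □) = (t0, y, L) → [t0]□yxyxyxyxyxyxyyy
Step 12: δ(t0, □) = (t1, x, L) → [t1]□xyxyxyxyxyxyxyyy
Step 13: δ(t1, □) = (t0, y, L) → [t0]□yxyxyxyxyxyxyxyyy

The machine has not reached a halting state after 13 steps.
The machine did not halt within the 13-step bound.

Answer: No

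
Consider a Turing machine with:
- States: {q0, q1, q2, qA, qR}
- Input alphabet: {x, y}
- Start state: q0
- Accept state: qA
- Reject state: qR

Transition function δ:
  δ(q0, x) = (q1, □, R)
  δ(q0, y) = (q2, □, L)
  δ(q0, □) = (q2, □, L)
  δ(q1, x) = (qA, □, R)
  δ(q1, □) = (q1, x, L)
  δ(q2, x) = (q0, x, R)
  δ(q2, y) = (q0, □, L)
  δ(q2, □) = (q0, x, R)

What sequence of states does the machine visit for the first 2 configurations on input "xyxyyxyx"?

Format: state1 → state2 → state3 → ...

Execution trace:
Initial: [q0]xyxyyxyx
Step 1: δ(q0, x) = (q1, □, R) → □[q1]yxyyxyx

No transition is defined for δ(q1, y). By convention the machine halts and rejects.

State sequence: q0 → q1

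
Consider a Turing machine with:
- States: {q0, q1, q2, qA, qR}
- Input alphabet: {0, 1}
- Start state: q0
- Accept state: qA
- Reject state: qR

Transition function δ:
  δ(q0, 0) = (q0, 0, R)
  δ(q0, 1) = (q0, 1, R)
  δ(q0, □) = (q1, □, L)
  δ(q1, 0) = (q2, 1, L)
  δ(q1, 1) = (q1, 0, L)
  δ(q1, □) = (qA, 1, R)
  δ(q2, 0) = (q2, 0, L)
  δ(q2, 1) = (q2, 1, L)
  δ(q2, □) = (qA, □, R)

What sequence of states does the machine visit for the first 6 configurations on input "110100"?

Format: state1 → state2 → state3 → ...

Execution trace:
Initial: [q0]110100
Step 1: δ(q0, 1) = (q0, 1, R) → 1[q0]10100
Step 2: δ(q0, 1) = (q0, 1, R) → 11[q0]0100
Step 3: δ(q0, 0) = (q0, 0, R) → 110[q0]100
Step 4: δ(q0, 1) = (q0, 1, R) → 1101[q0]00
Step 5: δ(q0, 0) = (q0, 0, R) → 11010[q0]0

State sequence: q0 → q0 → q0 → q0 → q0 → q0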